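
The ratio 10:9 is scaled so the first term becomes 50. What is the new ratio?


Original ratio: 10:9
First term target: 50
Scale factor = 50 / 10 = 5
Multiply second term: 9 * 5 = 45
Equivalent ratio = 50:45

50:45


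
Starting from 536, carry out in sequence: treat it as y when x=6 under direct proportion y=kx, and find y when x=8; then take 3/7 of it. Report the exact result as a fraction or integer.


Start with 536.
Step 1: Direct prop: k = (536)/6; new y = k*8 = 536*8/6 = 2144/3
Step 2: Take 3/7: 2144/3 * 3/7 = 2144/7
Final result = 2144/7

2144/7


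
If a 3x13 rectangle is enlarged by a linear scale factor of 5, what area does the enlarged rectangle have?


Original dimensions: 3 x 13
Enlargement factor = 5
New width = 3 * 5 = 15
New height = 13 * 5 = 65
New area = 15 * 65 = 975

975


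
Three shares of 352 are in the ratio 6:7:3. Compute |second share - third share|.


Total parts = 6 + 7 + 3 = 16
Value per part = 352 / 16 = 22
Shares: 6*22=132, 7*22=154, 3*22=66
Second share = 154, third share = 66
Difference = |154 - 66| = 88

88


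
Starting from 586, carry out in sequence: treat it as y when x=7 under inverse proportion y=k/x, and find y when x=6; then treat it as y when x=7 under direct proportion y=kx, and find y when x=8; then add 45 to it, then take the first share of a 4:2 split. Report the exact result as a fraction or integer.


Start with 586.
Step 1: Inverse prop: k = (586)*7; new y = k/6 = 586*7/6 = 2051/3
Step 2: Direct prop: k = (2051/3)/7; new y = k*8 = 2051/3*8/7 = 2344/3
Step 3: Add 45: 2344/3+45=2479/3; split 4:2 first = 2479/3*4/6 = 4958/9
Final result = 4958/9

4958/9


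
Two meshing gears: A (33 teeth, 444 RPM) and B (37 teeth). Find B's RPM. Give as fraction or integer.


Gear ratio: teeth_A * RPM_A = teeth_B * RPM_B
33 * 444 = 37 * RPM_B
14652 = 37 * RPM_B
RPM_B = 14652 / 37
RPM_B = 396

396


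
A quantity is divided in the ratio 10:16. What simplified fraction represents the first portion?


Total parts = 10 + 16 = 26
First part fraction = 10/26
Simplify: 10/26 = 5/13

5/13


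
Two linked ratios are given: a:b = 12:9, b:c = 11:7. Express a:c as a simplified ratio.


Given a:b = 12:9 and b:c = 11:7
Make b consistent. Multiply first ratio by 11: a:b = 132:99
Multiply second ratio by 9: b:c = 99:63
Now b = 99 in both, so a:b:c = 132:99:63
Therefore a:c = 132:63
Simplify by GCD: a:c = 44:21

44:21


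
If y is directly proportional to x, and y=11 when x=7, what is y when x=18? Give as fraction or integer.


Direct proportion: y = kx
Find k: k = 11/7 = 11/7
Compute y at x=18: y = 11/7 * 18
y = 198/7

198/7


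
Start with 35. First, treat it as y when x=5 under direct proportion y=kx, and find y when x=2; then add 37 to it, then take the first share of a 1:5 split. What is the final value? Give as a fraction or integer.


Start with 35.
Step 1: Direct prop: k = (35)/5; new y = k*2 = 35*2/5 = 14
Step 2: Add 37: 14+37=51; split 1:5 first = 51*1/6 = 17/2
Final result = 17/2

17/2


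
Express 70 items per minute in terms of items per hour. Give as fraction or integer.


Converting from per minute to per hour
Rate = 70 items per minute
Multiply by 60: 70 * 60
= 4200 items per hour

4200


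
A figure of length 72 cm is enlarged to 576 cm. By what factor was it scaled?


Original length = 72 cm
Scaled length = 576 cm
Scale factor = 576 / 72
= 8

8


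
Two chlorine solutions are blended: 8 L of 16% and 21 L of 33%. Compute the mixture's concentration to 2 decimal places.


Solute in mixture 1 = 16% of 8 L = 8*16/100 = 32/25 L
Solute in mixture 2 = 33% of 21 L = 21*33/100 = 693/100 L
Total solute = 32/25 + 693/100 = 821/100 L
Total volume = 8 + 21 = 29 L
Final concentration = 821/100/29 * 100 = 28.31%

28.31


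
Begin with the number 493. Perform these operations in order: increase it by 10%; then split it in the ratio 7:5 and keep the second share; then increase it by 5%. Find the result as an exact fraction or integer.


Start with 493.
Step 1: Increase by 10%: 493 * 110/100 = 5423/10
Step 2: Split 7:5, second share = 5423/10 * 5/12 = 5423/24
Step 3: Increase by 5%: 5423/24 * 105/100 = 37961/160
Final result = 37961/160

37961/160


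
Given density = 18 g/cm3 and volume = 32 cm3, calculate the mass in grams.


Using mass = density * volume
Density = 18 g/cm3
Volume = 32 cm3
Mass = 18 * 32
= 576 g

576


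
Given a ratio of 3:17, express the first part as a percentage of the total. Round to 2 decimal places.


Total parts = 3 + 17 = 20
First part fraction = 3/20
Percentage = (3/20) * 100
= 0.15 * 100
= 15.00%

15.00


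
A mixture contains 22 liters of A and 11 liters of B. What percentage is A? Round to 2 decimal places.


Volume of A = 22 L
Volume of B = 11 L
Total volume = 22 + 11 = 33 L
Percentage of A = (22/33) * 100
= 66.67%

66.67


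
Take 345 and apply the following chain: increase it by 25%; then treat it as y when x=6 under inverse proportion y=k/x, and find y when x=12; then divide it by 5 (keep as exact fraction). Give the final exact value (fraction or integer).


Start with 345.
Step 1: Increase by 25%: 345 * 125/100 = 1725/4
Step 2: Inverse prop: k = (1725/4)*6; new y = k/12 = 1725/4*6/12 = 1725/8
Step 3: Divide by 5: 1725/8 / 5 = 345/8
Final result = 345/8

345/8


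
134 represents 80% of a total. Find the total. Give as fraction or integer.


Given: 134 is 80% of the whole
Set up: 134 = 80/100 * whole
whole = 134 * 100 / 80
whole = 13400 / 80
whole = 335/2

335/2


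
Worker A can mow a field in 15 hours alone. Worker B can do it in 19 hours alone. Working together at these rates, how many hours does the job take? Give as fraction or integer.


Rate of A = 1/15 job per hour
Rate of B = 1/19 job per hour
Combined rate = 1/15 + 1/19
Find common denominator: (19 + 15)/(15*19) = 34/285
Combined rate = 34/285 job per hour
Time together = 1 / (34/285) = 285/34 hours

285/34


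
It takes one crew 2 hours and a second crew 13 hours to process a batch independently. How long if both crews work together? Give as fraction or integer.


Rate of A = 1/2 job per hour
Rate of B = 1/13 job per hour
Combined rate = 1/2 + 1/13
Find common denominator: (13 + 2)/(2*13) = 15/26
Combined rate = 15/26 job per hour
Time together = 1 / (15/26) = 26/15 hours

26/15


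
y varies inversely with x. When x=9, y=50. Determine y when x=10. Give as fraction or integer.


Inverse proportion: y = k/x
Find k: k = 9 * 50 = 450
Compute y at x=10: y = 450/10
y = 45

45


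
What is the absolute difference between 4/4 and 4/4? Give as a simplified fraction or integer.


Simplify: 4/4 = 1 and 4/4 = 1
Find common denominator: LCD = 1
Convert: 1/1 and 1/1
Difference = |1 - 1|/1 = 0/1
Simplified = 0

0


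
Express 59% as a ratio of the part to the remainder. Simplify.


Part = 59%, Remainder = 41%
Ratio = 59:41
GCD(59, 41) = 1
Simplify: 59:41 = 59:41

59:41


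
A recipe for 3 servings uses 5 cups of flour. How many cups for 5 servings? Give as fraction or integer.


Original: 5 cups for 3 servings
Target servings = 5
Scaling factor = 5/3
New amount = 5 * 5/3
= 25/3
= 25/3 cups

25/3


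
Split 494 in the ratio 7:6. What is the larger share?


Total parts = 7 + 6 = 13
Value per part = 494 / 13 = 38
First share = 7 * 38 = 266
Second share = 6 * 38 = 228
Larger share = 266

266


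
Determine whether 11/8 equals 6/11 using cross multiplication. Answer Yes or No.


Cross multiply to check 11/8 = 6/11
Left cross product: 11 * 11 = 121
Right cross product: 8 * 6 = 48
121 != 48
Not equal, so proportions differ => No

No


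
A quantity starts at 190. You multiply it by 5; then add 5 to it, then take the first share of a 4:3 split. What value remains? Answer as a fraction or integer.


Start with 190.
Step 1: Multiply by 5: 190 * 5 = 950
Step 2: Add 5: 950+5=955; split 4:3 first = 955*4/7 = 3820/7
Final result = 3820/7

3820/7


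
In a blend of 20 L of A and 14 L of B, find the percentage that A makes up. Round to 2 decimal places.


Volume of A = 20 L
Volume of B = 14 L
Total volume = 20 + 14 = 34 L
Percentage of A = (20/34) * 100
= 58.82%

58.82


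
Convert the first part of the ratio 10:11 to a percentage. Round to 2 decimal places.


Total parts = 10 + 11 = 21
First part fraction = 10/21
Percentage = (10/21) * 100
= 0.47619 * 100
= 47.62%

47.62


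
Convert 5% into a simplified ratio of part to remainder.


Part = 5%, Remainder = 95%
Ratio = 5:95
GCD(5, 95) = 5
Simplify: 1:19 = 1:19

1:19


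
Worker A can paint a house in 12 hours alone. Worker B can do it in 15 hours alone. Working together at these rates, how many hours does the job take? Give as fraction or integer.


Rate of A = 1/12 job per hour
Rate of B = 1/15 job per hour
Combined rate = 1/12 + 1/15
Find common denominator: (15 + 12)/(12*15) = 27/180
Combined rate = 3/20 job per hour
Time together = 1 / (3/20) = 20/3 hours

20/3


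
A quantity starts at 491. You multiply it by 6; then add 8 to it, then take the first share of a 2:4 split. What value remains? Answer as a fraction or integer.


Start with 491.
Step 1: Multiply by 6: 491 * 6 = 2946
Step 2: Add 8: 2946+8=2954; split 2:4 first = 2954*2/6 = 2954/3
Final result = 2954/3

2954/3


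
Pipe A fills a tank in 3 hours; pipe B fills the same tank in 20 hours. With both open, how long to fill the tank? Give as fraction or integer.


Rate of A = 1/3 job per hour
Rate of B = 1/20 job per hour
Combined rate = 1/3 + 1/20
Find common denominator: (20 + 3)/(3*20) = 23/60
Combined rate = 23/60 job per hour
Time together = 1 / (23/60) = 60/23 hours

60/23


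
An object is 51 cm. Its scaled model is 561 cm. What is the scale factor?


Original length = 51 cm
Scaled length = 561 cm
Scale factor = 561 / 51
= 11

11


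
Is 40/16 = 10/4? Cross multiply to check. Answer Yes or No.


Cross multiply to check 40/16 = 10/4
Left cross product: 40 * 4 = 160
Right cross product: 16 * 10 = 160
160 = 160
Equal, so proportions match => Yes

Yes


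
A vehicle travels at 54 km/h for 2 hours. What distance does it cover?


Using distance = speed * time
Speed = 54 km/h
Time = 2 hours
Distance = 54 * 2
= 108 km

108


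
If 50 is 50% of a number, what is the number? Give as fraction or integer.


Given: 50 is 50% of the whole
Set up: 50 = 50/100 * whole
whole = 50 * 100 / 50
whole = 5000 / 50
whole = 100

100


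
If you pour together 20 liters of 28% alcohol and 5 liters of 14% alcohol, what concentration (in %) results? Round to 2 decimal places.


Solute in mixture 1 = 28% of 20 L = 20*28/100 = 28/5 L
Solute in mixture 2 = 14% of 5 L = 5*14/100 = 7/10 L
Total solute = 28/5 + 7/10 = 63/10 L
Total volume = 20 + 5 = 25 L
Final concentration = 63/10/25 * 100 = 25.20%

25.20


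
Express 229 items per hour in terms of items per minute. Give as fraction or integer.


Converting from per hour to per minute
Rate = 229 items per hour
Divide by 60: 229/60
= 229/60 items per minute

229/60


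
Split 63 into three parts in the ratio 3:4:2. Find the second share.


Ratio = 3:4:2
Total parts = 3 + 4 + 2 = 9
Value per part = 63 / 9 = 7
First share = 3 * 7 = 21
Middle share = 4 * 7 = 28
Third share = 2 * 7 = 14

28


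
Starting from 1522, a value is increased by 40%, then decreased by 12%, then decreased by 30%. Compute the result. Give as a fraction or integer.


Start: 1522
Step 1: increase by 40% => multiply by 140/100
  1522 * 140/100 = 10654/5
Step 2: decrease by 12% => multiply by 88/100
  10654/5 * 88/100 = 234388/125
Step 3: decrease by 30% => multiply by 70/100
  234388/125 * 70/100 = 820358/625
Final value = 820358/625

820358/625


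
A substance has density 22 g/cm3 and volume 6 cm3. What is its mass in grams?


Using mass = density * volume
Density = 22 g/cm3
Volume = 6 cm3
Mass = 22 * 6
= 132 g

132


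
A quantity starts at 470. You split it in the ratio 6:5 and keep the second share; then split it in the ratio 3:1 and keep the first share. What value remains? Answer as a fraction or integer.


Start with 470.
Step 1: Split 6:5, second share = 470 * 5/11 = 2350/11
Step 2: Split 3:1, first share = 2350/11 * 3/4 = 3525/22
Final result = 3525/22

3525/22


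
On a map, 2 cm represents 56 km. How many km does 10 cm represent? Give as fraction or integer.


Map scale: 2 cm = 56 km
Measured distance on map = 10 cm
Set up proportion: 10 * 56 / 2
= 560 / 2
= 280 km

280


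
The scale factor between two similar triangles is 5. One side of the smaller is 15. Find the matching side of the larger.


Similar triangles have proportional sides
Scale factor = 5
Smaller side = 15
Corresponding larger side = 15 * 5
= 75

75


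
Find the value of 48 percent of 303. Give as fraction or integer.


Compute 48% of 303
Convert percentage: 48% = 48/100
Multiply: 303 * 48/100
= 14544/100
= 3636/25

3636/25


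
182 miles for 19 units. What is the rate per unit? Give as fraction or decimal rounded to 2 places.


Total miles = 182
Number of units = 19
Unit rate = 182 / 19
= 9.58 miles per unit

9.58


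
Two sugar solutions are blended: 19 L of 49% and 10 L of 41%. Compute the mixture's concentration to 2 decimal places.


Solute in mixture 1 = 49% of 19 L = 19*49/100 = 931/100 L
Solute in mixture 2 = 41% of 10 L = 10*41/100 = 41/10 L
Total solute = 931/100 + 41/10 = 1341/100 L
Total volume = 19 + 10 = 29 L
Final concentration = 1341/100/29 * 100 = 46.24%

46.24


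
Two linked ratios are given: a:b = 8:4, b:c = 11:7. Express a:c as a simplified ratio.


Given a:b = 8:4 and b:c = 11:7
Make b consistent. Multiply first ratio by 11: a:b = 88:44
Multiply second ratio by 4: b:c = 44:28
Now b = 44 in both, so a:b:c = 88:44:28
Therefore a:c = 88:28
Simplify by GCD: a:c = 22:7

22:7


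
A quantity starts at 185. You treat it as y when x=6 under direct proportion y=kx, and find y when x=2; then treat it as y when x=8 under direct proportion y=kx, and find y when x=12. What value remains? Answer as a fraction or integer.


Start with 185.
Step 1: Direct prop: k = (185)/6; new y = k*2 = 185*2/6 = 185/3
Step 2: Direct prop: k = (185/3)/8; new y = k*12 = 185/3*12/8 = 185/2
Final result = 185/2

185/2


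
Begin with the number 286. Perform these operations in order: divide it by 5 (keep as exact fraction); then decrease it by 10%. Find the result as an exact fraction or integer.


Start with 286.
Step 1: Divide by 5: 286 / 5 = 286/5
Step 2: Decrease by 10%: 286/5 * 90/100 = 1287/25
Final result = 1287/25

1287/25


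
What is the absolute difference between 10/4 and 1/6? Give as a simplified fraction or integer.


Simplify: 10/4 = 5/2 and 1/6 = 1/6
Find common denominator: LCD = 6
Convert: 15/6 and 1/6
Difference = |15 - 1|/6 = 14/6
Simplified = 7/3

7/3


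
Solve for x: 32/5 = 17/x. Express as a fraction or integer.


Setting up: 32/5 = 17/x
Cross multiply: 32 * x = 5 * 17
32x = 85
x = 85/32
x = 85/32

85/32


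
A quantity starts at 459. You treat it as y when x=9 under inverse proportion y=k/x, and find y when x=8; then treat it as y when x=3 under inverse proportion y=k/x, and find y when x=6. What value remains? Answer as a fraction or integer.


Start with 459.
Step 1: Inverse prop: k = (459)*9; new y = k/8 = 459*9/8 = 4131/8
Step 2: Inverse prop: k = (4131/8)*3; new y = k/6 = 4131/8*3/6 = 4131/16
Final result = 4131/16

4131/16


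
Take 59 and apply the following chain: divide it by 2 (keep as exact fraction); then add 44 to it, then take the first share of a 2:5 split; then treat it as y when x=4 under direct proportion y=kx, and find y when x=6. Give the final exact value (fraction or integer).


Start with 59.
Step 1: Divide by 2: 59 / 2 = 59/2
Step 2: Add 44: 59/2+44=147/2; split 2:5 first = 147/2*2/7 = 21
Step 3: Direct prop: k = (21)/4; new y = k*6 = 21*6/4 = 63/2
Final result = 63/2

63/2


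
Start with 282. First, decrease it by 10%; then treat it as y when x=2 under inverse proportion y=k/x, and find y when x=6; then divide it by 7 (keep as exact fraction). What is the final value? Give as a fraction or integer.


Start with 282.
Step 1: Decrease by 10%: 282 * 90/100 = 1269/5
Step 2: Inverse prop: k = (1269/5)*2; new y = k/6 = 1269/5*2/6 = 423/5
Step 3: Divide by 7: 423/5 / 7 = 423/35
Final result = 423/35

423/35


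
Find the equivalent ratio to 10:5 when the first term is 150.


Original ratio: 10:5
First term target: 150
Scale factor = 150 / 10 = 15
Multiply second term: 5 * 15 = 75
Equivalent ratio = 150:75

150:75


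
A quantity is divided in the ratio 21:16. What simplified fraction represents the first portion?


Total parts = 21 + 16 = 37
First part fraction = 21/37
Simplify: 21/37 = 21/37

21/37


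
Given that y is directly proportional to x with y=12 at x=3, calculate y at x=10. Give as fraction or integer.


Direct proportion: y = kx
Find k: k = 12/3 = 4
Compute y at x=10: y = 4 * 10
y = 40

40


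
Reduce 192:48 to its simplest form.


Find GCD(192, 48)
GCD = 48
Divide both by 48: 192/48 = 4, 48/48 = 1
Simplified ratio = 4:1

4:1


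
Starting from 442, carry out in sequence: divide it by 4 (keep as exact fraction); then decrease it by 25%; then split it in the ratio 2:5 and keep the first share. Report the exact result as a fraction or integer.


Start with 442.
Step 1: Divide by 4: 442 / 4 = 221/2
Step 2: Decrease by 25%: 221/2 * 75/100 = 663/8
Step 3: Split 2:5, first share = 663/8 * 2/7 = 663/28
Final result = 663/28

663/28


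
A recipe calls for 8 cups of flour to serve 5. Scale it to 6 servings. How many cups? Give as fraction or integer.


Original: 8 cups for 5 servings
Target servings = 6
Scaling factor = 6/5
New amount = 8 * 6/5
= 48/5
= 48/5 cups

48/5


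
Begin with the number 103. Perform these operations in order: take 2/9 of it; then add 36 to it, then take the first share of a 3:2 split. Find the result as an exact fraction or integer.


Start with 103.
Step 1: Take 2/9: 103 * 2/9 = 206/9
Step 2: Add 36: 206/9+36=530/9; split 3:2 first = 530/9*3/5 = 106/3
Final result = 106/3

106/3


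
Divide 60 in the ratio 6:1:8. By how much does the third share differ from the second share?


Total parts = 6 + 1 + 8 = 15
Value per part = 60 / 15 = 4
Shares: 6*4=24, 1*4=4, 8*4=32
Third share = 32, second share = 4
Difference = |32 - 4| = 28

28


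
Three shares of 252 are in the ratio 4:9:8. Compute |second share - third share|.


Total parts = 4 + 9 + 8 = 21
Value per part = 252 / 21 = 12
Shares: 4*12=48, 9*12=108, 8*12=96
Second share = 108, third share = 96
Difference = |108 - 96| = 12

12


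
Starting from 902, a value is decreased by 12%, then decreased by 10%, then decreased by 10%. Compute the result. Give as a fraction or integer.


Start: 902
Step 1: decrease by 12% => multiply by 88/100
  902 * 88/100 = 19844/25
Step 2: decrease by 10% => multiply by 90/100
  19844/25 * 90/100 = 89298/125
Step 3: decrease by 10% => multiply by 90/100
  89298/125 * 90/100 = 401841/625
Final value = 401841/625

401841/625


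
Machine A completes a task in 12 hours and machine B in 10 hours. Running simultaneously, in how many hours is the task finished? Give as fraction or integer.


Rate of A = 1/12 job per hour
Rate of B = 1/10 job per hour
Combined rate = 1/12 + 1/10
Find common denominator: (10 + 12)/(12*10) = 22/120
Combined rate = 11/60 job per hour
Time together = 1 / (11/60) = 60/11 hours

60/11


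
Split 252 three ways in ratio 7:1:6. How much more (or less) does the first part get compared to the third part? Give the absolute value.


Total parts = 7 + 1 + 6 = 14
Value per part = 252 / 14 = 18
Shares: 7*18=126, 1*18=18, 6*18=108
First share = 126, third share = 108
Difference = |126 - 108| = 18

18


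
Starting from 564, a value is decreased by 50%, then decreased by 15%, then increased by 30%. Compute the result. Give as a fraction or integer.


Start: 564
Step 1: decrease by 50% => multiply by 50/100
  564 * 50/100 = 282
Step 2: decrease by 15% => multiply by 85/100
  282 * 85/100 = 2397/10
Step 3: increase by 30% => multiply by 130/100
  2397/10 * 130/100 = 31161/100
Final value = 31161/100

31161/100


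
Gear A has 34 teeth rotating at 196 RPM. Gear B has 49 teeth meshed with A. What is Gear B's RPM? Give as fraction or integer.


Gear ratio: teeth_A * RPM_A = teeth_B * RPM_B
34 * 196 = 49 * RPM_B
6664 = 49 * RPM_B
RPM_B = 6664 / 49
RPM_B = 136

136


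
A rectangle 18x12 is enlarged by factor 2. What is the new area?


Original dimensions: 18 x 12
Enlargement factor = 2
New width = 18 * 2 = 36
New height = 12 * 2 = 24
New area = 36 * 24 = 864

864


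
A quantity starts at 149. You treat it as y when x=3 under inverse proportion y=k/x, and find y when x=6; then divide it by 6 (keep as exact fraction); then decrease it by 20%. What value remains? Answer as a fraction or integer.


Start with 149.
Step 1: Inverse prop: k = (149)*3; new y = k/6 = 149*3/6 = 149/2
Step 2: Divide by 6: 149/2 / 6 = 149/12
Step 3: Decrease by 20%: 149/12 * 80/100 = 149/15
Final result = 149/15

149/15


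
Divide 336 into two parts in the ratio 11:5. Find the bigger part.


Total parts = 11 + 5 = 16
Value per part = 336 / 16 = 21
First share = 11 * 21 = 231
Second share = 5 * 21 = 105
Larger share = 231

231


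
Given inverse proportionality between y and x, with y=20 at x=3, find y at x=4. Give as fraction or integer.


Inverse proportion: y = k/x
Find k: k = 3 * 20 = 60
Compute y at x=4: y = 60/4
y = 15

15


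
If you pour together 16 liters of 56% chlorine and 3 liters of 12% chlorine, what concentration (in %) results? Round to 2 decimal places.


Solute in mixture 1 = 56% of 16 L = 16*56/100 = 224/25 L
Solute in mixture 2 = 12% of 3 L = 3*12/100 = 9/25 L
Total solute = 224/25 + 9/25 = 233/25 L
Total volume = 16 + 3 = 19 L
Final concentration = 233/25/19 * 100 = 49.05%

49.05


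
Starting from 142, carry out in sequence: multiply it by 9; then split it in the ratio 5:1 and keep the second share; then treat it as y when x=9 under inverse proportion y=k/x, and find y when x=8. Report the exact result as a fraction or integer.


Start with 142.
Step 1: Multiply by 9: 142 * 9 = 1278
Step 2: Split 5:1, second share = 1278 * 1/6 = 213
Step 3: Inverse prop: k = (213)*9; new y = k/8 = 213*9/8 = 1917/8
Final result = 1917/8

1917/8


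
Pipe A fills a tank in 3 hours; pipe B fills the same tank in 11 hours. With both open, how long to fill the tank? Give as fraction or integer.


Rate of A = 1/3 job per hour
Rate of B = 1/11 job per hour
Combined rate = 1/3 + 1/11
Find common denominator: (11 + 3)/(3*11) = 14/33
Combined rate = 14/33 job per hour
Time together = 1 / (14/33) = 33/14 hours

33/14


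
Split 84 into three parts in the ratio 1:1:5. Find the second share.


Ratio = 1:1:5
Total parts = 1 + 1 + 5 = 7
Value per part = 84 / 7 = 12
First share = 1 * 12 = 12
Middle share = 1 * 12 = 12
Third share = 5 * 12 = 60

12


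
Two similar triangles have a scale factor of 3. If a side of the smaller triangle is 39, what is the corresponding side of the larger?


Similar triangles have proportional sides
Scale factor = 3
Smaller side = 39
Corresponding larger side = 39 * 3
= 117

117


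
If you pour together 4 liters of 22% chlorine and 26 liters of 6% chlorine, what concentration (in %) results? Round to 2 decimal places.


Solute in mixture 1 = 22% of 4 L = 4*22/100 = 22/25 L
Solute in mixture 2 = 6% of 26 L = 26*6/100 = 39/25 L
Total solute = 22/25 + 39/25 = 61/25 L
Total volume = 4 + 26 = 30 L
Final concentration = 61/25/30 * 100 = 8.13%

8.13


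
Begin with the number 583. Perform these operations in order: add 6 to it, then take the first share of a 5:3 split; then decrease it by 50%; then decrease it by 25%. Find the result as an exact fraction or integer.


Start with 583.
Step 1: Add 6: 583+6=589; split 5:3 first = 589*5/8 = 2945/8
Step 2: Decrease by 50%: 2945/8 * 50/100 = 2945/16
Step 3: Decrease by 25%: 2945/16 * 75/100 = 8835/64
Final result = 8835/64

8835/64


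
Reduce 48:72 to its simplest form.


Find GCD(48, 72)
GCD = 24
Divide both by 24: 48/24 = 2, 72/24 = 3
Simplified ratio = 2:3

2:3


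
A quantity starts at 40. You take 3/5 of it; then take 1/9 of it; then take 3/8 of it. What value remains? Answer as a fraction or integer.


Start with 40.
Step 1: Take 3/5: 40 * 3/5 = 24
Step 2: Take 1/9: 24 * 1/9 = 8/3
Step 3: Take 3/8: 8/3 * 3/8 = 1
Final result = 1

1


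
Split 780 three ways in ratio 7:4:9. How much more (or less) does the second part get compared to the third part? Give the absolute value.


Total parts = 7 + 4 + 9 = 20
Value per part = 780 / 20 = 39
Shares: 7*39=273, 4*39=156, 9*39=351
Second share = 156, third share = 351
Difference = |156 - 351| = 195

195


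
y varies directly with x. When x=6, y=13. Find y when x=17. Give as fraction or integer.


Direct proportion: y = kx
Find k: k = 13/6 = 13/6
Compute y at x=17: y = 13/6 * 17
y = 221/6

221/6


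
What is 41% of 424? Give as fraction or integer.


Compute 41% of 424
Convert percentage: 41% = 41/100
Multiply: 424 * 41/100
= 17384/100
= 4346/25

4346/25


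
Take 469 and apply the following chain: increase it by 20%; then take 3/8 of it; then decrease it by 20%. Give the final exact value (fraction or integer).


Start with 469.
Step 1: Increase by 20%: 469 * 120/100 = 2814/5
Step 2: Take 3/8: 2814/5 * 3/8 = 4221/20
Step 3: Decrease by 20%: 4221/20 * 80/100 = 4221/25
Final result = 4221/25

4221/25


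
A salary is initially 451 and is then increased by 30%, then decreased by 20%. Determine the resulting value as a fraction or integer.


Start: 451
Step 1: increase by 30% => multiply by 130/100
  451 * 130/100 = 5863/10
Step 2: decrease by 20% => multiply by 80/100
  5863/10 * 80/100 = 11726/25
Final value = 11726/25

11726/25


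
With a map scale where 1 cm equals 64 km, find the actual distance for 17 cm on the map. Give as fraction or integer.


Map scale: 1 cm = 64 km
Measured distance on map = 17 cm
Set up proportion: 17 * 64 / 1
= 1088 / 1
= 1088 km

1088


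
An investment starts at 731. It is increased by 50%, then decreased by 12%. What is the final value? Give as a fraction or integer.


Start: 731
Step 1: increase by 50% => multiply by 150/100
  731 * 150/100 = 2193/2
Step 2: decrease by 12% => multiply by 88/100
  2193/2 * 88/100 = 24123/25
Final value = 24123/25

24123/25


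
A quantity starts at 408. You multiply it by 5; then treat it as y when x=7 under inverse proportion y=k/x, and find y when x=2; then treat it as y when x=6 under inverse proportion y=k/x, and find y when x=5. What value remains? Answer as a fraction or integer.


Start with 408.
Step 1: Multiply by 5: 408 * 5 = 2040
Step 2: Inverse prop: k = (2040)*7; new y = k/2 = 2040*7/2 = 7140
Step 3: Inverse prop: k = (7140)*6; new y = k/5 = 7140*6/5 = 8568
Final result = 8568

8568


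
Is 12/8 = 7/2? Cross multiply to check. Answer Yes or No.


Cross multiply to check 12/8 = 7/2
Left cross product: 12 * 2 = 24
Right cross product: 8 * 7 = 56
24 != 56
Not equal, so proportions differ => No

No


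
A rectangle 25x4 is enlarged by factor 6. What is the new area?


Original dimensions: 25 x 4
Enlargement factor = 6
New width = 25 * 6 = 150
New height = 4 * 6 = 24
New area = 150 * 24 = 3600

3600


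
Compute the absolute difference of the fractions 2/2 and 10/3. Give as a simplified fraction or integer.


Simplify: 2/2 = 1 and 10/3 = 10/3
Find common denominator: LCD = 3
Convert: 3/3 and 10/3
Difference = |3 - 10|/3 = 7/3
Simplified = 7/3

7/3


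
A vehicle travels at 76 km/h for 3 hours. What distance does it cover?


Using distance = speed * time
Speed = 76 km/h
Time = 3 hours
Distance = 76 * 3
= 228 km

228


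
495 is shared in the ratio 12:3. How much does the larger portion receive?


Total parts = 12 + 3 = 15
Value per part = 495 / 15 = 33
First share = 12 * 33 = 396
Second share = 3 * 33 = 99
Larger share = 396

396


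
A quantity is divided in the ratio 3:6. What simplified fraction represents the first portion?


Total parts = 3 + 6 = 9
First part fraction = 3/9
Simplify: 3/9 = 1/3

1/3


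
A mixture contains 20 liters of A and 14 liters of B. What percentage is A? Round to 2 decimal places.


Volume of A = 20 L
Volume of B = 14 L
Total volume = 20 + 14 = 34 L
Percentage of A = (20/34) * 100
= 58.82%

58.82


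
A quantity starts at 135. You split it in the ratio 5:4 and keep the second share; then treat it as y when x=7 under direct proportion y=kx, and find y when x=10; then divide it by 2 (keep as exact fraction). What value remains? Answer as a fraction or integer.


Start with 135.
Step 1: Split 5:4, second share = 135 * 4/9 = 60
Step 2: Direct prop: k = (60)/7; new y = k*10 = 60*10/7 = 600/7
Step 3: Divide by 2: 600/7 / 2 = 300/7
Final result = 300/7

300/7


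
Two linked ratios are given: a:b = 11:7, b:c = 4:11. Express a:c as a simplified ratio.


Given a:b = 11:7 and b:c = 4:11
Make b consistent. Multiply first ratio by 4: a:b = 44:28
Multiply second ratio by 7: b:c = 28:77
Now b = 28 in both, so a:b:c = 44:28:77
Therefore a:c = 44:77
Simplify by GCD: a:c = 4:7

4:7


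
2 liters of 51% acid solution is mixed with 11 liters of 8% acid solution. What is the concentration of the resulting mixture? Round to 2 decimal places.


Solute in mixture 1 = 51% of 2 L = 2*51/100 = 51/50 L
Solute in mixture 2 = 8% of 11 L = 11*8/100 = 22/25 L
Total solute = 51/50 + 22/25 = 19/10 L
Total volume = 2 + 11 = 13 L
Final concentration = 19/10/13 * 100 = 14.62%

14.62


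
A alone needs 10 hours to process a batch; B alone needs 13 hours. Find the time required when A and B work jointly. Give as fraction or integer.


Rate of A = 1/10 job per hour
Rate of B = 1/13 job per hour
Combined rate = 1/10 + 1/13
Find common denominator: (13 + 10)/(10*13) = 23/130
Combined rate = 23/130 job per hour
Time together = 1 / (23/130) = 130/23 hours

130/23


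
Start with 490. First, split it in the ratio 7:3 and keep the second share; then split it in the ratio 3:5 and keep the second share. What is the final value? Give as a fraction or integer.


Start with 490.
Step 1: Split 7:3, second share = 490 * 3/10 = 147
Step 2: Split 3:5, second share = 147 * 5/8 = 735/8
Final result = 735/8

735/8


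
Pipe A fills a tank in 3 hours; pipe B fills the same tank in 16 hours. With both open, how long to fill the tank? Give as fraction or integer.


Rate of A = 1/3 job per hour
Rate of B = 1/16 job per hour
Combined rate = 1/3 + 1/16
Find common denominator: (16 + 3)/(3*16) = 19/48
Combined rate = 19/48 job per hour
Time together = 1 / (19/48) = 48/19 hours

48/19


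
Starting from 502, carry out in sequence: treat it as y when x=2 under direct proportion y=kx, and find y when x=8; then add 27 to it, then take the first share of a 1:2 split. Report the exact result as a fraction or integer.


Start with 502.
Step 1: Direct prop: k = (502)/2; new y = k*8 = 502*8/2 = 2008
Step 2: Add 27: 2008+27=2035; split 1:2 first = 2035*1/3 = 2035/3
Final result = 2035/3

2035/3


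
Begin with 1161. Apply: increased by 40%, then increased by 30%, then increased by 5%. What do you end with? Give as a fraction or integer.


Start: 1161
Step 1: increase by 40% => multiply by 140/100
  1161 * 140/100 = 8127/5
Step 2: increase by 30% => multiply by 130/100
  8127/5 * 130/100 = 105651/50
Step 3: increase by 5% => multiply by 105/100
  105651/50 * 105/100 = 2218671/1000
Final value = 2218671/1000

2218671/1000


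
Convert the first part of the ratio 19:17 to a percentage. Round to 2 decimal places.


Total parts = 19 + 17 = 36
First part fraction = 19/36
Percentage = (19/36) * 100
= 0.527778 * 100
= 52.78%

52.78


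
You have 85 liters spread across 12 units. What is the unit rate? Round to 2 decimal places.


Total liters = 85
Number of units = 12
Unit rate = 85 / 12
= 7.08 liters per unit

7.08


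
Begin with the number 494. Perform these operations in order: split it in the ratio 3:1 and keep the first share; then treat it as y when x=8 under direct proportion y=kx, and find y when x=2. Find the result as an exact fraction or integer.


Start with 494.
Step 1: Split 3:1, first share = 494 * 3/4 = 741/2
Step 2: Direct prop: k = (741/2)/8; new y = k*2 = 741/2*2/8 = 741/8
Final result = 741/8

741/8


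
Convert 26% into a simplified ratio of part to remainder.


Part = 26%, Remainder = 74%
Ratio = 26:74
GCD(26, 74) = 2
Simplify: 13:37 = 13:37

13:37


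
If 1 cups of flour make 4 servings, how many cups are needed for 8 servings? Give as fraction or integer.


Original: 1 cups for 4 servings
Target servings = 8
Scaling factor = 8/4
New amount = 1 * 8/4
= 8/4
= 2 cups

2


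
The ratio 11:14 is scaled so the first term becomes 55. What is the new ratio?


Original ratio: 11:14
First term target: 55
Scale factor = 55 / 11 = 5
Multiply second term: 14 * 5 = 70
Equivalent ratio = 55:70

55:70


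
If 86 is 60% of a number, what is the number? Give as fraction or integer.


Given: 86 is 60% of the whole
Set up: 86 = 60/100 * whole
whole = 86 * 100 / 60
whole = 8600 / 60
whole = 430/3

430/3


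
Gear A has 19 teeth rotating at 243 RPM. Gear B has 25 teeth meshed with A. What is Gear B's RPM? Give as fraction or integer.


Gear ratio: teeth_A * RPM_A = teeth_B * RPM_B
19 * 243 = 25 * RPM_B
4617 = 25 * RPM_B
RPM_B = 4617 / 25
RPM_B = 4617/25

4617/25


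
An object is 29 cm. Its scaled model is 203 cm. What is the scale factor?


Original length = 29 cm
Scaled length = 203 cm
Scale factor = 203 / 29
= 7

7


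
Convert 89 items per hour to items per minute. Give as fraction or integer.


Converting from per hour to per minute
Rate = 89 items per hour
Divide by 60: 89/60
= 89/60 items per minute

89/60


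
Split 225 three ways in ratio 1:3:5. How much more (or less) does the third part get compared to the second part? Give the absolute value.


Total parts = 1 + 3 + 5 = 9
Value per part = 225 / 9 = 25
Shares: 1*25=25, 3*25=75, 5*25=125
Third share = 125, second share = 75
Difference = |125 - 75| = 50

50


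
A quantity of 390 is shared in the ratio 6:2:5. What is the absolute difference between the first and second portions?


Total parts = 6 + 2 + 5 = 13
Value per part = 390 / 13 = 30
Shares: 6*30=180, 2*30=60, 5*30=150
First share = 180, second share = 60
Difference = |180 - 60| = 120

120


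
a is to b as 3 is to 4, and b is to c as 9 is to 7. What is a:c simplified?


Given a:b = 3:4 and b:c = 9:7
Make b consistent. Multiply first ratio by 9: a:b = 27:36
Multiply second ratio by 4: b:c = 36:28
Now b = 36 in both, so a:b:c = 27:36:28
Therefore a:c = 27:28
Simplify by GCD: a:c = 27:28

27:28


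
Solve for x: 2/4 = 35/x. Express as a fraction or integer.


Setting up: 2/4 = 35/x
Cross multiply: 2 * x = 4 * 35
2x = 140
x = 140/2
x = 70

70


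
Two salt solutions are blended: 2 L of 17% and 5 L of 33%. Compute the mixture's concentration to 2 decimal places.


Solute in mixture 1 = 17% of 2 L = 2*17/100 = 17/50 L
Solute in mixture 2 = 33% of 5 L = 5*33/100 = 33/20 L
Total solute = 17/50 + 33/20 = 199/100 L
Total volume = 2 + 5 = 7 L
Final concentration = 199/100/7 * 100 = 28.43%

28.43


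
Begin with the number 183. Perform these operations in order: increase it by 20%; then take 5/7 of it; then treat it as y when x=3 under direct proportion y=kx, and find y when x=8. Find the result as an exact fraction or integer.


Start with 183.
Step 1: Increase by 20%: 183 * 120/100 = 1098/5
Step 2: Take 5/7: 1098/5 * 5/7 = 1098/7
Step 3: Direct prop: k = (1098/7)/3; new y = k*8 = 1098/7*8/3 = 2928/7
Final result = 2928/7

2928/7


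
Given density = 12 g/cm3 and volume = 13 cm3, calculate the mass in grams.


Using mass = density * volume
Density = 12 g/cm3
Volume = 13 cm3
Mass = 12 * 13
= 156 g

156


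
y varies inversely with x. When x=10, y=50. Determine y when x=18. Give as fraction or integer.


Inverse proportion: y = k/x
Find k: k = 10 * 50 = 500
Compute y at x=18: y = 500/18
y = 250/9

250/9


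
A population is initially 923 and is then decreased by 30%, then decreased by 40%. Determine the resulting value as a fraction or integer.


Start: 923
Step 1: decrease by 30% => multiply by 70/100
  923 * 70/100 = 6461/10
Step 2: decrease by 40% => multiply by 60/100
  6461/10 * 60/100 = 19383/50
Final value = 19383/50

19383/50


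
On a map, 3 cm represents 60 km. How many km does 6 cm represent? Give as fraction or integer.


Map scale: 3 cm = 60 km
Measured distance on map = 6 cm
Set up proportion: 6 * 60 / 3
= 360 / 3
= 120 km

120


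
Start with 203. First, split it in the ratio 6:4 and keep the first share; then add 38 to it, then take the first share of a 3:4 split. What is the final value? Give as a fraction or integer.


Start with 203.
Step 1: Split 6:4, first share = 203 * 6/10 = 609/5
Step 2: Add 38: 609/5+38=799/5; split 3:4 first = 799/5*3/7 = 2397/35
Final result = 2397/35

2397/35


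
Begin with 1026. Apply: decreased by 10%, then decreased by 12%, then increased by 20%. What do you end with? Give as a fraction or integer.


Start: 1026
Step 1: decrease by 10% => multiply by 90/100
  1026 * 90/100 = 4617/5
Step 2: decrease by 12% => multiply by 88/100
  4617/5 * 88/100 = 101574/125
Step 3: increase by 20% => multiply by 120/100
  101574/125 * 120/100 = 609444/625
Final value = 609444/625

609444/625


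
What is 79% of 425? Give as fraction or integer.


Compute 79% of 425
Convert percentage: 79% = 79/100
Multiply: 425 * 79/100
= 33575/100
= 1343/4

1343/4


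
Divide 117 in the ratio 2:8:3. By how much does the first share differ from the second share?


Total parts = 2 + 8 + 3 = 13
Value per part = 117 / 13 = 9
Shares: 2*9=18, 8*9=72, 3*9=27
First share = 18, second share = 72
Difference = |18 - 72| = 54

54


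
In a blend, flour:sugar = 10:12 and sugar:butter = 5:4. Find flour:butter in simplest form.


Given a:b = 10:12 and b:c = 5:4
Make b consistent. Multiply first ratio by 5: a:b = 50:60
Multiply second ratio by 12: b:c = 60:48
Now b = 60 in both, so a:b:c = 50:60:48
Therefore a:c = 50:48
Simplify by GCD: a:c = 25:24

25:24


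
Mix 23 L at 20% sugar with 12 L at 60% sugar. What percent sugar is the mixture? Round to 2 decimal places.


Solute in mixture 1 = 20% of 23 L = 23*20/100 = 23/5 L
Solute in mixture 2 = 60% of 12 L = 12*60/100 = 36/5 L
Total solute = 23/5 + 36/5 = 59/5 L
Total volume = 23 + 12 = 35 L
Final concentration = 59/5/35 * 100 = 33.71%

33.71


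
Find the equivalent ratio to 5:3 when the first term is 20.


Original ratio: 5:3
First term target: 20
Scale factor = 20 / 5 = 4
Multiply second term: 3 * 4 = 12
Equivalent ratio = 20:12

20:12


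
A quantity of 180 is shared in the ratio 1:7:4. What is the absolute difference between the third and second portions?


Total parts = 1 + 7 + 4 = 12
Value per part = 180 / 12 = 15
Shares: 1*15=15, 7*15=105, 4*15=60
Third share = 60, second share = 105
Difference = |60 - 105| = 45

45


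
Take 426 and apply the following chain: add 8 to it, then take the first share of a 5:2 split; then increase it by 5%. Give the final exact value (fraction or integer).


Start with 426.
Step 1: Add 8: 426+8=434; split 5:2 first = 434*5/7 = 310
Step 2: Increase by 5%: 310 * 105/100 = 651/2
Final result = 651/2

651/2


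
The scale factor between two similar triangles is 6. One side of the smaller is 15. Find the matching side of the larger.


Similar triangles have proportional sides
Scale factor = 6
Smaller side = 15
Corresponding larger side = 15 * 6
= 90

90


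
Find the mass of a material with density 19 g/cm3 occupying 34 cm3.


Using mass = density * volume
Density = 19 g/cm3
Volume = 34 cm3
Mass = 19 * 34
= 646 g

646
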